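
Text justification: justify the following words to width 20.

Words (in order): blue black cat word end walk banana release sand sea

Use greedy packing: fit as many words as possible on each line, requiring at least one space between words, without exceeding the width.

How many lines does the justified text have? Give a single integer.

Answer: 3

Derivation:
Line 1: ['blue', 'black', 'cat', 'word'] (min_width=19, slack=1)
Line 2: ['end', 'walk', 'banana'] (min_width=15, slack=5)
Line 3: ['release', 'sand', 'sea'] (min_width=16, slack=4)
Total lines: 3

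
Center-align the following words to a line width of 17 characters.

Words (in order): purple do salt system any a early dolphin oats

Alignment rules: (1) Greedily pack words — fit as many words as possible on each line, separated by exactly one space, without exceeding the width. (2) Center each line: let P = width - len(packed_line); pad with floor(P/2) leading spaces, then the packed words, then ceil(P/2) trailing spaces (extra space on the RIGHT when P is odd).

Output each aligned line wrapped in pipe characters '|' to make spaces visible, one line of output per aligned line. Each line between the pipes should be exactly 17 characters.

Answer: | purple do salt  |
|  system any a   |
|  early dolphin  |
|      oats       |

Derivation:
Line 1: ['purple', 'do', 'salt'] (min_width=14, slack=3)
Line 2: ['system', 'any', 'a'] (min_width=12, slack=5)
Line 3: ['early', 'dolphin'] (min_width=13, slack=4)
Line 4: ['oats'] (min_width=4, slack=13)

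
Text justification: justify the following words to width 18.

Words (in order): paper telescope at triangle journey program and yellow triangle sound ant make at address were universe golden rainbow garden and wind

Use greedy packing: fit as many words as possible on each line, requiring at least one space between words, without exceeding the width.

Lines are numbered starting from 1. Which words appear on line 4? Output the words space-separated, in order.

Line 1: ['paper', 'telescope', 'at'] (min_width=18, slack=0)
Line 2: ['triangle', 'journey'] (min_width=16, slack=2)
Line 3: ['program', 'and', 'yellow'] (min_width=18, slack=0)
Line 4: ['triangle', 'sound', 'ant'] (min_width=18, slack=0)
Line 5: ['make', 'at', 'address'] (min_width=15, slack=3)
Line 6: ['were', 'universe'] (min_width=13, slack=5)
Line 7: ['golden', 'rainbow'] (min_width=14, slack=4)
Line 8: ['garden', 'and', 'wind'] (min_width=15, slack=3)

Answer: triangle sound ant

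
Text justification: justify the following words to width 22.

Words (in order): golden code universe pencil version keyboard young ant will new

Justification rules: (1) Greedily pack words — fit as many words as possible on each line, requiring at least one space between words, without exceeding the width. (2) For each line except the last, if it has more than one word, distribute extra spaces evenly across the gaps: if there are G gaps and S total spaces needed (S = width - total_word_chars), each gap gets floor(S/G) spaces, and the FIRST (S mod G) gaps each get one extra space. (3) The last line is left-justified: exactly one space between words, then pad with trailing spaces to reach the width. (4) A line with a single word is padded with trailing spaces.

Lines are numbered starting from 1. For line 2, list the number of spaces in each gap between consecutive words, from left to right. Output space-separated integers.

Line 1: ['golden', 'code', 'universe'] (min_width=20, slack=2)
Line 2: ['pencil', 'version'] (min_width=14, slack=8)
Line 3: ['keyboard', 'young', 'ant'] (min_width=18, slack=4)
Line 4: ['will', 'new'] (min_width=8, slack=14)

Answer: 9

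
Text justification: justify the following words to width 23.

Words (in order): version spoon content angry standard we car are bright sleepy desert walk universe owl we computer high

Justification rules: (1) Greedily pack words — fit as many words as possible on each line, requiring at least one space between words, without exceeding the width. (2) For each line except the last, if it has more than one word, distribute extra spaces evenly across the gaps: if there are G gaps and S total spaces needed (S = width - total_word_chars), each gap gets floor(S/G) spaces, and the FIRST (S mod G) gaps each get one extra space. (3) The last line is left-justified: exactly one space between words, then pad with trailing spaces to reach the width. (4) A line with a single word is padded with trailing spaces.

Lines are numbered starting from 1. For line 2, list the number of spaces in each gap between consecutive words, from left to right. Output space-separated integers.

Answer: 2 2 1

Derivation:
Line 1: ['version', 'spoon', 'content'] (min_width=21, slack=2)
Line 2: ['angry', 'standard', 'we', 'car'] (min_width=21, slack=2)
Line 3: ['are', 'bright', 'sleepy'] (min_width=17, slack=6)
Line 4: ['desert', 'walk', 'universe'] (min_width=20, slack=3)
Line 5: ['owl', 'we', 'computer', 'high'] (min_width=20, slack=3)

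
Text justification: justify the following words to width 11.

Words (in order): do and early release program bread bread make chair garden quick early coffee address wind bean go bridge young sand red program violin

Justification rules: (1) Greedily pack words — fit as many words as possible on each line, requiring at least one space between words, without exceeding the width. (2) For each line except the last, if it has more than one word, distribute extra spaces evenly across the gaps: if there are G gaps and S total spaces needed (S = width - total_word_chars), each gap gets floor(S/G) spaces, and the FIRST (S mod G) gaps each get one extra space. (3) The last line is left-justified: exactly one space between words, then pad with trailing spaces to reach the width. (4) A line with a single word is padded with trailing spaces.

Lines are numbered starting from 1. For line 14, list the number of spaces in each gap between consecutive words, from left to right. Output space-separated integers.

Answer: 1

Derivation:
Line 1: ['do', 'and'] (min_width=6, slack=5)
Line 2: ['early'] (min_width=5, slack=6)
Line 3: ['release'] (min_width=7, slack=4)
Line 4: ['program'] (min_width=7, slack=4)
Line 5: ['bread', 'bread'] (min_width=11, slack=0)
Line 6: ['make', 'chair'] (min_width=10, slack=1)
Line 7: ['garden'] (min_width=6, slack=5)
Line 8: ['quick', 'early'] (min_width=11, slack=0)
Line 9: ['coffee'] (min_width=6, slack=5)
Line 10: ['address'] (min_width=7, slack=4)
Line 11: ['wind', 'bean'] (min_width=9, slack=2)
Line 12: ['go', 'bridge'] (min_width=9, slack=2)
Line 13: ['young', 'sand'] (min_width=10, slack=1)
Line 14: ['red', 'program'] (min_width=11, slack=0)
Line 15: ['violin'] (min_width=6, slack=5)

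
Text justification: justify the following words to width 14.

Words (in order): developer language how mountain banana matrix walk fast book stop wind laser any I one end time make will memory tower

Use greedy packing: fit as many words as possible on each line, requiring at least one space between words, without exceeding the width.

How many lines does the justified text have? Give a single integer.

Line 1: ['developer'] (min_width=9, slack=5)
Line 2: ['language', 'how'] (min_width=12, slack=2)
Line 3: ['mountain'] (min_width=8, slack=6)
Line 4: ['banana', 'matrix'] (min_width=13, slack=1)
Line 5: ['walk', 'fast', 'book'] (min_width=14, slack=0)
Line 6: ['stop', 'wind'] (min_width=9, slack=5)
Line 7: ['laser', 'any', 'I'] (min_width=11, slack=3)
Line 8: ['one', 'end', 'time'] (min_width=12, slack=2)
Line 9: ['make', 'will'] (min_width=9, slack=5)
Line 10: ['memory', 'tower'] (min_width=12, slack=2)
Total lines: 10

Answer: 10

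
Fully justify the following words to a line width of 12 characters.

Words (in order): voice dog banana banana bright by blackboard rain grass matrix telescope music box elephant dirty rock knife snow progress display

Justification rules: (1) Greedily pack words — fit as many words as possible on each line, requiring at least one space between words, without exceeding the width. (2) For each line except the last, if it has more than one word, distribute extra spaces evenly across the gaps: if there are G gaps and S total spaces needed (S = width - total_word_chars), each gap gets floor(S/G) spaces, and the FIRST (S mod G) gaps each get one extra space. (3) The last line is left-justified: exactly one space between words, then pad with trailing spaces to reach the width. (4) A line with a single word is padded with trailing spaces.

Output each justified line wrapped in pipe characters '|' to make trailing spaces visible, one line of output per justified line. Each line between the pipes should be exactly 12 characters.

Answer: |voice    dog|
|banana      |
|banana      |
|bright    by|
|blackboard  |
|rain   grass|
|matrix      |
|telescope   |
|music    box|
|elephant    |
|dirty   rock|
|knife   snow|
|progress    |
|display     |

Derivation:
Line 1: ['voice', 'dog'] (min_width=9, slack=3)
Line 2: ['banana'] (min_width=6, slack=6)
Line 3: ['banana'] (min_width=6, slack=6)
Line 4: ['bright', 'by'] (min_width=9, slack=3)
Line 5: ['blackboard'] (min_width=10, slack=2)
Line 6: ['rain', 'grass'] (min_width=10, slack=2)
Line 7: ['matrix'] (min_width=6, slack=6)
Line 8: ['telescope'] (min_width=9, slack=3)
Line 9: ['music', 'box'] (min_width=9, slack=3)
Line 10: ['elephant'] (min_width=8, slack=4)
Line 11: ['dirty', 'rock'] (min_width=10, slack=2)
Line 12: ['knife', 'snow'] (min_width=10, slack=2)
Line 13: ['progress'] (min_width=8, slack=4)
Line 14: ['display'] (min_width=7, slack=5)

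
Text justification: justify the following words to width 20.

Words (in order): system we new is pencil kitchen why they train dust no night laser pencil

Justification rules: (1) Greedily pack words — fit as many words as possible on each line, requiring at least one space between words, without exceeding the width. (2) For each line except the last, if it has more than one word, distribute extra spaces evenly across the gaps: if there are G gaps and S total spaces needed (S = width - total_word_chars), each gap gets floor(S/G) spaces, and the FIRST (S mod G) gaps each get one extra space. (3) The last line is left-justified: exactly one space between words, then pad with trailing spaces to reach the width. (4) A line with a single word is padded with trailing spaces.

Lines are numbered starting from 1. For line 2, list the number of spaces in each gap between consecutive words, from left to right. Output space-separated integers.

Answer: 2 2

Derivation:
Line 1: ['system', 'we', 'new', 'is'] (min_width=16, slack=4)
Line 2: ['pencil', 'kitchen', 'why'] (min_width=18, slack=2)
Line 3: ['they', 'train', 'dust', 'no'] (min_width=18, slack=2)
Line 4: ['night', 'laser', 'pencil'] (min_width=18, slack=2)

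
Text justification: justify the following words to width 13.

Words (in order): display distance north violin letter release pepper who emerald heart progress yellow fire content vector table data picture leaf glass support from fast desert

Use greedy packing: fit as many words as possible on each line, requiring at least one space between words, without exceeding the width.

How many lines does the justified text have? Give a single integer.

Line 1: ['display'] (min_width=7, slack=6)
Line 2: ['distance'] (min_width=8, slack=5)
Line 3: ['north', 'violin'] (min_width=12, slack=1)
Line 4: ['letter'] (min_width=6, slack=7)
Line 5: ['release'] (min_width=7, slack=6)
Line 6: ['pepper', 'who'] (min_width=10, slack=3)
Line 7: ['emerald', 'heart'] (min_width=13, slack=0)
Line 8: ['progress'] (min_width=8, slack=5)
Line 9: ['yellow', 'fire'] (min_width=11, slack=2)
Line 10: ['content'] (min_width=7, slack=6)
Line 11: ['vector', 'table'] (min_width=12, slack=1)
Line 12: ['data', 'picture'] (min_width=12, slack=1)
Line 13: ['leaf', 'glass'] (min_width=10, slack=3)
Line 14: ['support', 'from'] (min_width=12, slack=1)
Line 15: ['fast', 'desert'] (min_width=11, slack=2)
Total lines: 15

Answer: 15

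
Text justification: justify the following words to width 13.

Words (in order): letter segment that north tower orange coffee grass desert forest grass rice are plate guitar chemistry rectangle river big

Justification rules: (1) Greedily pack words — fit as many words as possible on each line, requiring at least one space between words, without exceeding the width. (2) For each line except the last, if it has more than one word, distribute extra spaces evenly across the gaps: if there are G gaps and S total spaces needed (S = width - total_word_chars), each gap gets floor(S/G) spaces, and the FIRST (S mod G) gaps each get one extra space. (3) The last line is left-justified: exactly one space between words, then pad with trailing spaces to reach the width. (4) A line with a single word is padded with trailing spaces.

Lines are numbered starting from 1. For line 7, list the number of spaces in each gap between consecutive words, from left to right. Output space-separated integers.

Answer: 6

Derivation:
Line 1: ['letter'] (min_width=6, slack=7)
Line 2: ['segment', 'that'] (min_width=12, slack=1)
Line 3: ['north', 'tower'] (min_width=11, slack=2)
Line 4: ['orange', 'coffee'] (min_width=13, slack=0)
Line 5: ['grass', 'desert'] (min_width=12, slack=1)
Line 6: ['forest', 'grass'] (min_width=12, slack=1)
Line 7: ['rice', 'are'] (min_width=8, slack=5)
Line 8: ['plate', 'guitar'] (min_width=12, slack=1)
Line 9: ['chemistry'] (min_width=9, slack=4)
Line 10: ['rectangle'] (min_width=9, slack=4)
Line 11: ['river', 'big'] (min_width=9, slack=4)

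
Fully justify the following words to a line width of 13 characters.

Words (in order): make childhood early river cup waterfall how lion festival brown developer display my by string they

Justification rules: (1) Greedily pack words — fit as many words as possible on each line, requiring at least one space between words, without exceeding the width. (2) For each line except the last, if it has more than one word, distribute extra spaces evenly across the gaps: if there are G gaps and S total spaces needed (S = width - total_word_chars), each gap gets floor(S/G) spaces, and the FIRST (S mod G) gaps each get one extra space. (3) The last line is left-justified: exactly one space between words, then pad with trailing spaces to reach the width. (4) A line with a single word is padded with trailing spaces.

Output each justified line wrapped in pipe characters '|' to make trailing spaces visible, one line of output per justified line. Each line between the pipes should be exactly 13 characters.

Line 1: ['make'] (min_width=4, slack=9)
Line 2: ['childhood'] (min_width=9, slack=4)
Line 3: ['early', 'river'] (min_width=11, slack=2)
Line 4: ['cup', 'waterfall'] (min_width=13, slack=0)
Line 5: ['how', 'lion'] (min_width=8, slack=5)
Line 6: ['festival'] (min_width=8, slack=5)
Line 7: ['brown'] (min_width=5, slack=8)
Line 8: ['developer'] (min_width=9, slack=4)
Line 9: ['display', 'my', 'by'] (min_width=13, slack=0)
Line 10: ['string', 'they'] (min_width=11, slack=2)

Answer: |make         |
|childhood    |
|early   river|
|cup waterfall|
|how      lion|
|festival     |
|brown        |
|developer    |
|display my by|
|string they  |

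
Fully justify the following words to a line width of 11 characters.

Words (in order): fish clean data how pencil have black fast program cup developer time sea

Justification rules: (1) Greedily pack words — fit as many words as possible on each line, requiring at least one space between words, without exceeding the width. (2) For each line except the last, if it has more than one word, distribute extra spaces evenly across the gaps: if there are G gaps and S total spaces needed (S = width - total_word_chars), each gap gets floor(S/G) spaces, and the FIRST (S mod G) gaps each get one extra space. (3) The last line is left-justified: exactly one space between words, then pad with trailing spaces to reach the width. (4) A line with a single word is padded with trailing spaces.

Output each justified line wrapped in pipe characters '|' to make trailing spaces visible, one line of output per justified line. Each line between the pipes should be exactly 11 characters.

Line 1: ['fish', 'clean'] (min_width=10, slack=1)
Line 2: ['data', 'how'] (min_width=8, slack=3)
Line 3: ['pencil', 'have'] (min_width=11, slack=0)
Line 4: ['black', 'fast'] (min_width=10, slack=1)
Line 5: ['program', 'cup'] (min_width=11, slack=0)
Line 6: ['developer'] (min_width=9, slack=2)
Line 7: ['time', 'sea'] (min_width=8, slack=3)

Answer: |fish  clean|
|data    how|
|pencil have|
|black  fast|
|program cup|
|developer  |
|time sea   |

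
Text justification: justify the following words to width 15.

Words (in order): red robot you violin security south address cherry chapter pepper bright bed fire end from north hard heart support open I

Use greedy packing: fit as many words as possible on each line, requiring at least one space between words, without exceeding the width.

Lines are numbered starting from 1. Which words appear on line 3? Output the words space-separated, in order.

Answer: south address

Derivation:
Line 1: ['red', 'robot', 'you'] (min_width=13, slack=2)
Line 2: ['violin', 'security'] (min_width=15, slack=0)
Line 3: ['south', 'address'] (min_width=13, slack=2)
Line 4: ['cherry', 'chapter'] (min_width=14, slack=1)
Line 5: ['pepper', 'bright'] (min_width=13, slack=2)
Line 6: ['bed', 'fire', 'end'] (min_width=12, slack=3)
Line 7: ['from', 'north', 'hard'] (min_width=15, slack=0)
Line 8: ['heart', 'support'] (min_width=13, slack=2)
Line 9: ['open', 'I'] (min_width=6, slack=9)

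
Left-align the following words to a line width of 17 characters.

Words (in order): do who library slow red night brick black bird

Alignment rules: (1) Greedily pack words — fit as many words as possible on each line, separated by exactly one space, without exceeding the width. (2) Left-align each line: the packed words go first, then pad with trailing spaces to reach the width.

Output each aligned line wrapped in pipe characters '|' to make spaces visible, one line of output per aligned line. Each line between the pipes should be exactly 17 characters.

Answer: |do who library   |
|slow red night   |
|brick black bird |

Derivation:
Line 1: ['do', 'who', 'library'] (min_width=14, slack=3)
Line 2: ['slow', 'red', 'night'] (min_width=14, slack=3)
Line 3: ['brick', 'black', 'bird'] (min_width=16, slack=1)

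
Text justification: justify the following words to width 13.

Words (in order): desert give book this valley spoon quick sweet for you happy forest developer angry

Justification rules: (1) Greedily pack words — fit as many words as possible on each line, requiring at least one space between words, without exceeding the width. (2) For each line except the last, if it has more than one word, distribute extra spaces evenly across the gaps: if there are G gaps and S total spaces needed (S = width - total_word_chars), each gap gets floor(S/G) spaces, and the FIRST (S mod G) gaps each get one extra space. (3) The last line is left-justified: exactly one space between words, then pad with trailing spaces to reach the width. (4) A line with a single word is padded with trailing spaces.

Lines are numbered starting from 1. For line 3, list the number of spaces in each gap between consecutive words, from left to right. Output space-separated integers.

Answer: 2

Derivation:
Line 1: ['desert', 'give'] (min_width=11, slack=2)
Line 2: ['book', 'this'] (min_width=9, slack=4)
Line 3: ['valley', 'spoon'] (min_width=12, slack=1)
Line 4: ['quick', 'sweet'] (min_width=11, slack=2)
Line 5: ['for', 'you', 'happy'] (min_width=13, slack=0)
Line 6: ['forest'] (min_width=6, slack=7)
Line 7: ['developer'] (min_width=9, slack=4)
Line 8: ['angry'] (min_width=5, slack=8)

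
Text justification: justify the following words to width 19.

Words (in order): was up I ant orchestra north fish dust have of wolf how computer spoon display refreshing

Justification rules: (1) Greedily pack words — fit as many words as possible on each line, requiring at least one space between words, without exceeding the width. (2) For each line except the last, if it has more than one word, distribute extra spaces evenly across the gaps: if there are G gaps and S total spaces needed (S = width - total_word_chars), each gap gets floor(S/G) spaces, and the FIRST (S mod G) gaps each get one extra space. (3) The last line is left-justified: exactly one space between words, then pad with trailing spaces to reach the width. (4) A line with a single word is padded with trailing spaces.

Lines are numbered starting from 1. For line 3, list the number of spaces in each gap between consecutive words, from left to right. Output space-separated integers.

Line 1: ['was', 'up', 'I', 'ant'] (min_width=12, slack=7)
Line 2: ['orchestra', 'north'] (min_width=15, slack=4)
Line 3: ['fish', 'dust', 'have', 'of'] (min_width=17, slack=2)
Line 4: ['wolf', 'how', 'computer'] (min_width=17, slack=2)
Line 5: ['spoon', 'display'] (min_width=13, slack=6)
Line 6: ['refreshing'] (min_width=10, slack=9)

Answer: 2 2 1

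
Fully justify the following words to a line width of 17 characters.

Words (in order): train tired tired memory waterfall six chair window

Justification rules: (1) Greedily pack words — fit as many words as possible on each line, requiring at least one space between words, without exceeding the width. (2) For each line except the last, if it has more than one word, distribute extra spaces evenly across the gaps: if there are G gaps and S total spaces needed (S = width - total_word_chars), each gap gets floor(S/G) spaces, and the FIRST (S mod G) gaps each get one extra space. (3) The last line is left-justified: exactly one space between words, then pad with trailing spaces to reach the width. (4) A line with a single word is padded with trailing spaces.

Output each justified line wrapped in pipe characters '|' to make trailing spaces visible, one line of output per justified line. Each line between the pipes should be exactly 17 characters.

Line 1: ['train', 'tired', 'tired'] (min_width=17, slack=0)
Line 2: ['memory', 'waterfall'] (min_width=16, slack=1)
Line 3: ['six', 'chair', 'window'] (min_width=16, slack=1)

Answer: |train tired tired|
|memory  waterfall|
|six chair window |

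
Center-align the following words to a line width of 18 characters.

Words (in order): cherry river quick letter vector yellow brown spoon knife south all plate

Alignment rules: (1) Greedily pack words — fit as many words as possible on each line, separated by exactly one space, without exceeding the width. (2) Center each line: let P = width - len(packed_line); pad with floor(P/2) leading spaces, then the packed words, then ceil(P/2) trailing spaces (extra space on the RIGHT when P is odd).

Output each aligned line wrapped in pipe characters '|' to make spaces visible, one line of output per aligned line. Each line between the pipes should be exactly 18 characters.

Answer: |cherry river quick|
|  letter vector   |
|yellow brown spoon|
| knife south all  |
|      plate       |

Derivation:
Line 1: ['cherry', 'river', 'quick'] (min_width=18, slack=0)
Line 2: ['letter', 'vector'] (min_width=13, slack=5)
Line 3: ['yellow', 'brown', 'spoon'] (min_width=18, slack=0)
Line 4: ['knife', 'south', 'all'] (min_width=15, slack=3)
Line 5: ['plate'] (min_width=5, slack=13)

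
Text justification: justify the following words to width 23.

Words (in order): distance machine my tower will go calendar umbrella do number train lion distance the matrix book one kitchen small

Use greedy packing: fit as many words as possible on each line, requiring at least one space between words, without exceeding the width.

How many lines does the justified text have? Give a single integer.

Line 1: ['distance', 'machine', 'my'] (min_width=19, slack=4)
Line 2: ['tower', 'will', 'go', 'calendar'] (min_width=22, slack=1)
Line 3: ['umbrella', 'do', 'number'] (min_width=18, slack=5)
Line 4: ['train', 'lion', 'distance', 'the'] (min_width=23, slack=0)
Line 5: ['matrix', 'book', 'one', 'kitchen'] (min_width=23, slack=0)
Line 6: ['small'] (min_width=5, slack=18)
Total lines: 6

Answer: 6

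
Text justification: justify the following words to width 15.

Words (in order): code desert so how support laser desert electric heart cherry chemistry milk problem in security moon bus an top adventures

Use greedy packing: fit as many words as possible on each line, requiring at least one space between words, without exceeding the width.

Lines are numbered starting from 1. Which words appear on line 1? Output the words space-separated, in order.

Line 1: ['code', 'desert', 'so'] (min_width=14, slack=1)
Line 2: ['how', 'support'] (min_width=11, slack=4)
Line 3: ['laser', 'desert'] (min_width=12, slack=3)
Line 4: ['electric', 'heart'] (min_width=14, slack=1)
Line 5: ['cherry'] (min_width=6, slack=9)
Line 6: ['chemistry', 'milk'] (min_width=14, slack=1)
Line 7: ['problem', 'in'] (min_width=10, slack=5)
Line 8: ['security', 'moon'] (min_width=13, slack=2)
Line 9: ['bus', 'an', 'top'] (min_width=10, slack=5)
Line 10: ['adventures'] (min_width=10, slack=5)

Answer: code desert so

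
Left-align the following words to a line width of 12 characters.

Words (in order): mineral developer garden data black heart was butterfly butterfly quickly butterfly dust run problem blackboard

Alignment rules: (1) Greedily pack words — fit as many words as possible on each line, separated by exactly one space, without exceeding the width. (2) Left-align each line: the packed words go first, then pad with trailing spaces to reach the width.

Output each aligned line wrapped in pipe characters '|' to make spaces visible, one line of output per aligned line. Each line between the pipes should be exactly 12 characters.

Line 1: ['mineral'] (min_width=7, slack=5)
Line 2: ['developer'] (min_width=9, slack=3)
Line 3: ['garden', 'data'] (min_width=11, slack=1)
Line 4: ['black', 'heart'] (min_width=11, slack=1)
Line 5: ['was'] (min_width=3, slack=9)
Line 6: ['butterfly'] (min_width=9, slack=3)
Line 7: ['butterfly'] (min_width=9, slack=3)
Line 8: ['quickly'] (min_width=7, slack=5)
Line 9: ['butterfly'] (min_width=9, slack=3)
Line 10: ['dust', 'run'] (min_width=8, slack=4)
Line 11: ['problem'] (min_width=7, slack=5)
Line 12: ['blackboard'] (min_width=10, slack=2)

Answer: |mineral     |
|developer   |
|garden data |
|black heart |
|was         |
|butterfly   |
|butterfly   |
|quickly     |
|butterfly   |
|dust run    |
|problem     |
|blackboard  |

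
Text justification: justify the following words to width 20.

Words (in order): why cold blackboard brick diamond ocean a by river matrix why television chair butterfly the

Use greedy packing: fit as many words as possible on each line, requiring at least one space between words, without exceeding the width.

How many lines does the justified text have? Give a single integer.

Line 1: ['why', 'cold', 'blackboard'] (min_width=19, slack=1)
Line 2: ['brick', 'diamond', 'ocean'] (min_width=19, slack=1)
Line 3: ['a', 'by', 'river', 'matrix'] (min_width=17, slack=3)
Line 4: ['why', 'television', 'chair'] (min_width=20, slack=0)
Line 5: ['butterfly', 'the'] (min_width=13, slack=7)
Total lines: 5

Answer: 5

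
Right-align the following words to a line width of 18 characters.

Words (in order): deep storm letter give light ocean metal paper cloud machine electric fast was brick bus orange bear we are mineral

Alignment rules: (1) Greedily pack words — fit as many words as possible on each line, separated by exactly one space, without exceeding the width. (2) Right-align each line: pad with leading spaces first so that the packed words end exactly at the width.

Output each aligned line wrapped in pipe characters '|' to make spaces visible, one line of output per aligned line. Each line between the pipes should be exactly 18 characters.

Answer: | deep storm letter|
|  give light ocean|
| metal paper cloud|
|  machine electric|
|fast was brick bus|
|orange bear we are|
|           mineral|

Derivation:
Line 1: ['deep', 'storm', 'letter'] (min_width=17, slack=1)
Line 2: ['give', 'light', 'ocean'] (min_width=16, slack=2)
Line 3: ['metal', 'paper', 'cloud'] (min_width=17, slack=1)
Line 4: ['machine', 'electric'] (min_width=16, slack=2)
Line 5: ['fast', 'was', 'brick', 'bus'] (min_width=18, slack=0)
Line 6: ['orange', 'bear', 'we', 'are'] (min_width=18, slack=0)
Line 7: ['mineral'] (min_width=7, slack=11)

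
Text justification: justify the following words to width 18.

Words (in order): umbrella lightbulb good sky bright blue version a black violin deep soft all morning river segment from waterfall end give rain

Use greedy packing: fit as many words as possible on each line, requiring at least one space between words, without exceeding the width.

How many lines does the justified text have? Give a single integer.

Answer: 8

Derivation:
Line 1: ['umbrella', 'lightbulb'] (min_width=18, slack=0)
Line 2: ['good', 'sky', 'bright'] (min_width=15, slack=3)
Line 3: ['blue', 'version', 'a'] (min_width=14, slack=4)
Line 4: ['black', 'violin', 'deep'] (min_width=17, slack=1)
Line 5: ['soft', 'all', 'morning'] (min_width=16, slack=2)
Line 6: ['river', 'segment', 'from'] (min_width=18, slack=0)
Line 7: ['waterfall', 'end', 'give'] (min_width=18, slack=0)
Line 8: ['rain'] (min_width=4, slack=14)
Total lines: 8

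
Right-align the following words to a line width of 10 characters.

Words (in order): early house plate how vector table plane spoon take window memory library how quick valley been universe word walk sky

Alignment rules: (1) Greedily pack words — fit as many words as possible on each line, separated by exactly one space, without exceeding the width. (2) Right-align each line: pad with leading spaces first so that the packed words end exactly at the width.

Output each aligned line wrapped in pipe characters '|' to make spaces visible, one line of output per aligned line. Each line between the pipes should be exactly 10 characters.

Line 1: ['early'] (min_width=5, slack=5)
Line 2: ['house'] (min_width=5, slack=5)
Line 3: ['plate', 'how'] (min_width=9, slack=1)
Line 4: ['vector'] (min_width=6, slack=4)
Line 5: ['table'] (min_width=5, slack=5)
Line 6: ['plane'] (min_width=5, slack=5)
Line 7: ['spoon', 'take'] (min_width=10, slack=0)
Line 8: ['window'] (min_width=6, slack=4)
Line 9: ['memory'] (min_width=6, slack=4)
Line 10: ['library'] (min_width=7, slack=3)
Line 11: ['how', 'quick'] (min_width=9, slack=1)
Line 12: ['valley'] (min_width=6, slack=4)
Line 13: ['been'] (min_width=4, slack=6)
Line 14: ['universe'] (min_width=8, slack=2)
Line 15: ['word', 'walk'] (min_width=9, slack=1)
Line 16: ['sky'] (min_width=3, slack=7)

Answer: |     early|
|     house|
| plate how|
|    vector|
|     table|
|     plane|
|spoon take|
|    window|
|    memory|
|   library|
| how quick|
|    valley|
|      been|
|  universe|
| word walk|
|       sky|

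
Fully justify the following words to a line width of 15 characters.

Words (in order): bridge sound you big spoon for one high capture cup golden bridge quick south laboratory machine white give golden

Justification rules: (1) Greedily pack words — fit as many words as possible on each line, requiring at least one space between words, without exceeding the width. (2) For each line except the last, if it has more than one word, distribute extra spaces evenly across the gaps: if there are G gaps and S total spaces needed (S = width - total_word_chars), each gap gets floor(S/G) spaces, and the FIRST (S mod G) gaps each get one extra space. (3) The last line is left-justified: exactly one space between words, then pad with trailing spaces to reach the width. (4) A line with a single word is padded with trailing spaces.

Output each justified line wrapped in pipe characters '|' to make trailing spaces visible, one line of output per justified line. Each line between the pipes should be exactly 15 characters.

Line 1: ['bridge', 'sound'] (min_width=12, slack=3)
Line 2: ['you', 'big', 'spoon'] (min_width=13, slack=2)
Line 3: ['for', 'one', 'high'] (min_width=12, slack=3)
Line 4: ['capture', 'cup'] (min_width=11, slack=4)
Line 5: ['golden', 'bridge'] (min_width=13, slack=2)
Line 6: ['quick', 'south'] (min_width=11, slack=4)
Line 7: ['laboratory'] (min_width=10, slack=5)
Line 8: ['machine', 'white'] (min_width=13, slack=2)
Line 9: ['give', 'golden'] (min_width=11, slack=4)

Answer: |bridge    sound|
|you  big  spoon|
|for   one  high|
|capture     cup|
|golden   bridge|
|quick     south|
|laboratory     |
|machine   white|
|give golden    |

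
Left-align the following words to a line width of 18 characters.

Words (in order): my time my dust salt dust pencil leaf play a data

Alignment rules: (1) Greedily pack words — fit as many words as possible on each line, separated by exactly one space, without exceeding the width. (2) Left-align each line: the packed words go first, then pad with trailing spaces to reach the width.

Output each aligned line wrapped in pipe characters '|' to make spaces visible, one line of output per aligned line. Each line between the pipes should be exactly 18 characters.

Answer: |my time my dust   |
|salt dust pencil  |
|leaf play a data  |

Derivation:
Line 1: ['my', 'time', 'my', 'dust'] (min_width=15, slack=3)
Line 2: ['salt', 'dust', 'pencil'] (min_width=16, slack=2)
Line 3: ['leaf', 'play', 'a', 'data'] (min_width=16, slack=2)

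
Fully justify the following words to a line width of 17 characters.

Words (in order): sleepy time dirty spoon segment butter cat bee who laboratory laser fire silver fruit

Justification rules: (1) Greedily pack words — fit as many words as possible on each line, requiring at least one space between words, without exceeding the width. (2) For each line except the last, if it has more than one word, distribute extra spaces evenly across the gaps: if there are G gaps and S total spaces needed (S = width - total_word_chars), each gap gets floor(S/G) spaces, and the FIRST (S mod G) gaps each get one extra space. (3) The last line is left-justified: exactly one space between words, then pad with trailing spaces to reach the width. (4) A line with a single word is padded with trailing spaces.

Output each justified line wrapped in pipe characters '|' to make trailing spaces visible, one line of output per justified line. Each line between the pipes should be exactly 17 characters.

Line 1: ['sleepy', 'time', 'dirty'] (min_width=17, slack=0)
Line 2: ['spoon', 'segment'] (min_width=13, slack=4)
Line 3: ['butter', 'cat', 'bee'] (min_width=14, slack=3)
Line 4: ['who', 'laboratory'] (min_width=14, slack=3)
Line 5: ['laser', 'fire', 'silver'] (min_width=17, slack=0)
Line 6: ['fruit'] (min_width=5, slack=12)

Answer: |sleepy time dirty|
|spoon     segment|
|butter   cat  bee|
|who    laboratory|
|laser fire silver|
|fruit            |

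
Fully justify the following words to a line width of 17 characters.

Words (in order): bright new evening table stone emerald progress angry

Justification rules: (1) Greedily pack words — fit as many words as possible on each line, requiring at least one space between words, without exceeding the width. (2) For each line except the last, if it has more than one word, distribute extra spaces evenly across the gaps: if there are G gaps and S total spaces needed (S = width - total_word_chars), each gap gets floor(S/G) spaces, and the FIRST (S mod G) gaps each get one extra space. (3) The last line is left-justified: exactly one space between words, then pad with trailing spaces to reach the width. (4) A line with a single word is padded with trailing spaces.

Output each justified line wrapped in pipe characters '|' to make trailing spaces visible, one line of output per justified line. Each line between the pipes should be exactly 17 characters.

Answer: |bright        new|
|evening     table|
|stone     emerald|
|progress angry   |

Derivation:
Line 1: ['bright', 'new'] (min_width=10, slack=7)
Line 2: ['evening', 'table'] (min_width=13, slack=4)
Line 3: ['stone', 'emerald'] (min_width=13, slack=4)
Line 4: ['progress', 'angry'] (min_width=14, slack=3)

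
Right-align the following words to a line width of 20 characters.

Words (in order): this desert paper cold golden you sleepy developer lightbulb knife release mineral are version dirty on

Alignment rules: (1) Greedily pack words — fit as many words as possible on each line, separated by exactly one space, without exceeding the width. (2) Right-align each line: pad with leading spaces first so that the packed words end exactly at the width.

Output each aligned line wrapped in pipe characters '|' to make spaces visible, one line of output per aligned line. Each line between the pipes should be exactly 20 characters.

Line 1: ['this', 'desert', 'paper'] (min_width=17, slack=3)
Line 2: ['cold', 'golden', 'you'] (min_width=15, slack=5)
Line 3: ['sleepy', 'developer'] (min_width=16, slack=4)
Line 4: ['lightbulb', 'knife'] (min_width=15, slack=5)
Line 5: ['release', 'mineral', 'are'] (min_width=19, slack=1)
Line 6: ['version', 'dirty', 'on'] (min_width=16, slack=4)

Answer: |   this desert paper|
|     cold golden you|
|    sleepy developer|
|     lightbulb knife|
| release mineral are|
|    version dirty on|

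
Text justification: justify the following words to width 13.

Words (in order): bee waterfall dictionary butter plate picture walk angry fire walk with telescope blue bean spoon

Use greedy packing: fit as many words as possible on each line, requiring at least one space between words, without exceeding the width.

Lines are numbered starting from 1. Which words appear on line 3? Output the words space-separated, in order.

Answer: butter plate

Derivation:
Line 1: ['bee', 'waterfall'] (min_width=13, slack=0)
Line 2: ['dictionary'] (min_width=10, slack=3)
Line 3: ['butter', 'plate'] (min_width=12, slack=1)
Line 4: ['picture', 'walk'] (min_width=12, slack=1)
Line 5: ['angry', 'fire'] (min_width=10, slack=3)
Line 6: ['walk', 'with'] (min_width=9, slack=4)
Line 7: ['telescope'] (min_width=9, slack=4)
Line 8: ['blue', 'bean'] (min_width=9, slack=4)
Line 9: ['spoon'] (min_width=5, slack=8)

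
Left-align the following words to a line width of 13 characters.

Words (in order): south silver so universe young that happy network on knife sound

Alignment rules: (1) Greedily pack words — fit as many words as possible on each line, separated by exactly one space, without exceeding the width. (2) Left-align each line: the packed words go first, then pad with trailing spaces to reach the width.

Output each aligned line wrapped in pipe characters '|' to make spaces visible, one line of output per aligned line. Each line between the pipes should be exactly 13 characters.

Answer: |south silver |
|so universe  |
|young that   |
|happy network|
|on knife     |
|sound        |

Derivation:
Line 1: ['south', 'silver'] (min_width=12, slack=1)
Line 2: ['so', 'universe'] (min_width=11, slack=2)
Line 3: ['young', 'that'] (min_width=10, slack=3)
Line 4: ['happy', 'network'] (min_width=13, slack=0)
Line 5: ['on', 'knife'] (min_width=8, slack=5)
Line 6: ['sound'] (min_width=5, slack=8)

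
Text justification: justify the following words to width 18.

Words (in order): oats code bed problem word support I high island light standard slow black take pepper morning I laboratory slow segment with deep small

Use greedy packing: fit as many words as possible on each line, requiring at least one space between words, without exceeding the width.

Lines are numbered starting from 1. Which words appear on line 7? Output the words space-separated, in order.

Line 1: ['oats', 'code', 'bed'] (min_width=13, slack=5)
Line 2: ['problem', 'word'] (min_width=12, slack=6)
Line 3: ['support', 'I', 'high'] (min_width=14, slack=4)
Line 4: ['island', 'light'] (min_width=12, slack=6)
Line 5: ['standard', 'slow'] (min_width=13, slack=5)
Line 6: ['black', 'take', 'pepper'] (min_width=17, slack=1)
Line 7: ['morning', 'I'] (min_width=9, slack=9)
Line 8: ['laboratory', 'slow'] (min_width=15, slack=3)
Line 9: ['segment', 'with', 'deep'] (min_width=17, slack=1)
Line 10: ['small'] (min_width=5, slack=13)

Answer: morning I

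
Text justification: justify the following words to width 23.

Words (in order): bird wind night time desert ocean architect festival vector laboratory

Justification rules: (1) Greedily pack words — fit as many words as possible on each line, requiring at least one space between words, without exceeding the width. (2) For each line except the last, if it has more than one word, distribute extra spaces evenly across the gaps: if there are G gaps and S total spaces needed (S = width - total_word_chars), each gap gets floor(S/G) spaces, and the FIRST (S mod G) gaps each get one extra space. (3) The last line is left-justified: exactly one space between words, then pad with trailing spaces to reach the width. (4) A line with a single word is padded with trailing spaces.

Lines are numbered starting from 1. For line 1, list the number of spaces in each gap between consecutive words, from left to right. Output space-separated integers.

Answer: 2 2 2

Derivation:
Line 1: ['bird', 'wind', 'night', 'time'] (min_width=20, slack=3)
Line 2: ['desert', 'ocean', 'architect'] (min_width=22, slack=1)
Line 3: ['festival', 'vector'] (min_width=15, slack=8)
Line 4: ['laboratory'] (min_width=10, slack=13)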